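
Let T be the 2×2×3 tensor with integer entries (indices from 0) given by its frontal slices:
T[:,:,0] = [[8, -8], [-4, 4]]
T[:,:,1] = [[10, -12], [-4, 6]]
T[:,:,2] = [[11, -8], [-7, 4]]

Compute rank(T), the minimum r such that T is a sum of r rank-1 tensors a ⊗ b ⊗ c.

Lower bound: in the mode-2 unfolding of T (rows indexed by j, columns by (i,k)) the 2×2 minor on rows j ∈ {0, 1}, columns (i,k) ∈ {(0,0), (0,1)} is det [[8, 10], [-8, -12]] = -16 ≠ 0, so that unfolding has rank ≥ 2 and hence rank(T) ≥ 2 (CP rank is at least every unfolding rank, though it can be larger).
Upper bound: with S_k = T[:,:,k], the two rank-1 terms a₁b₁ᵀ, a₂b₂ᵀ are the rank-1 members of the pencil x·S₀ + y·S₁.
det(x·S₀ + y·S₁) is 8·xy + 12·y² = 4·(2·x + 3·y)(y), vanishing at (x:y) = (3:-2) and (1:0).
M₁ = 3·S₀ − 2·S₁ = [[4, 0], [-4, 0]] = 4·(1, -1)(1, 0)ᵀ and M₂ = S₀ = [[8, -8], [-4, 4]] = 4·(2, -1)(1, -1)ᵀ, so take a₁ = (1, -1), b₁ = (1, 0), a₂ = (2, -1), b₂ = (1, -1).
Each slice is an integer combination of E₁ = a₁b₁ᵀ and E₂ = a₂b₂ᵀ: S₀ = 4·E₂, S₁ = −2·E₁ + 6·E₂, S₂ = 3·E₁ + 4·E₂; reading off coefficients, c₁ = (0, -2, 3) and c₂ = (4, 6, 4).
Hence T = (1, -1) ⊗ (1, 0) ⊗ (0, -2, 3) + (2, -1) ⊗ (1, -1) ⊗ (4, 6, 4), so rank(T) ≤ 2.
These bounds meet, so rank(T) = 2.

2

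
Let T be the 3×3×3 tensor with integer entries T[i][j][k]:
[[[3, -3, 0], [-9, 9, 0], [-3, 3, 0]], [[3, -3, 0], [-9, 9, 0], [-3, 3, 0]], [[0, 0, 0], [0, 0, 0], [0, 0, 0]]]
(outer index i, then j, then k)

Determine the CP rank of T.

1

Lower bound: T ≠ 0 (e.g. T[0,0,0] = 3), so rank(T) ≥ 1.
Upper bound: if T = a ∘ b ∘ c then every fibre of T is a multiple of the corresponding factor, so read the factors off the fibres through the nonzero entry T[0,0,0] = 3.
The mode-1 fibre T[:,0,0] = [3, 3, 0] gives a = [1, 1, 0] (primitive direction); the mode-2 fibre T[0,:,0] = [3, -9, -3] gives b = [1, -3, -1]; then c[k] = T[0,0,k] / (a[0]·b[0]) = [3, -3, 0] / 1 = [3, -3, 0].
Expanding [1, 1, 0] ∘ [1, -3, -1] ∘ [3, -3, 0] reproduces all 27 entries of T, so T = [1, 1, 0] ∘ [1, -3, -1] ∘ [3, -3, 0] and rank(T) ≤ 1.
These bounds meet, so rank(T) = 1.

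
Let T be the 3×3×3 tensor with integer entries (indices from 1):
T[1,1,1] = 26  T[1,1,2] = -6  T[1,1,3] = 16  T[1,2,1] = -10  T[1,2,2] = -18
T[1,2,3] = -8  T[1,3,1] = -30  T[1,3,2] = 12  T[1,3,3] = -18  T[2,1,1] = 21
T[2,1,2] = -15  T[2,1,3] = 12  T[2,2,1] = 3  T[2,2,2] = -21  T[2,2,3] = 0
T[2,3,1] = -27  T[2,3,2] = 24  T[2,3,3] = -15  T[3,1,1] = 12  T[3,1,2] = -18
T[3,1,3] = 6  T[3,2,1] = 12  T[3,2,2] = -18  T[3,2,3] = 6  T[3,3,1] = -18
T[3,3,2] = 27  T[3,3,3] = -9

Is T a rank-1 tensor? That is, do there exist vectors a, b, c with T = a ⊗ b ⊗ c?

No

The mode-3 unfolding of T (rows indexed by k, columns by (i,j) = (1,1), (1,2), (1,3), (2,1), (2,2), (2,3), (3,1), (3,2), (3,3)) is [[26, -10, -30, 21, 3, -27, 12, 12, -18], [-6, -18, 12, -15, -21, 24, -18, -18, 27], [16, -8, -18, 12, 0, -15, 6, 6, -9]].
There the 2×2 minor on rows k ∈ {1, 2}, columns (i,j) ∈ {(1,1), (1,2)} is det [[26, -10], [-6, -18]] = -528 ≠ 0, so this unfolding has rank ≥ 2; CP rank is at least every unfolding rank, so rank(T) ≥ 2.
In particular rank(T) ≥ 2 > 1, so T is not rank-1.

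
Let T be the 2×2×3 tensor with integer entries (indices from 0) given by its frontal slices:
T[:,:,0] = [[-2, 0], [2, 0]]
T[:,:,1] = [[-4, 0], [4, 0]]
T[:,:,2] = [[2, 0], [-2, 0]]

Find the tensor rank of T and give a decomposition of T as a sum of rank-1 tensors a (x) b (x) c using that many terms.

Lower bound: T ≠ 0 (e.g. T[0,0,0] = -2), so rank(T) ≥ 1.
Upper bound: if T = a (x) b (x) c then every fibre of T is a multiple of the corresponding factor, so read the factors off the fibres through the nonzero entry T[0,0,0] = -2.
The mode-1 fibre T[:,0,0] = [-2, 2] gives a = [1, -1] (primitive direction); the mode-2 fibre T[0,:,0] = [-2, 0] gives b = [1, 0]; then c[k] = T[0,0,k] / (a[0]·b[0]) = [-2, -4, 2] / 1 = [-2, -4, 2].
Expanding [1, -1] (x) [1, 0] (x) [-2, -4, 2] reproduces all 12 entries of T, so T = [1, -1] (x) [1, 0] (x) [-2, -4, 2] and rank(T) ≤ 1.
These bounds meet, so rank(T) = 1.

rank(T) = 1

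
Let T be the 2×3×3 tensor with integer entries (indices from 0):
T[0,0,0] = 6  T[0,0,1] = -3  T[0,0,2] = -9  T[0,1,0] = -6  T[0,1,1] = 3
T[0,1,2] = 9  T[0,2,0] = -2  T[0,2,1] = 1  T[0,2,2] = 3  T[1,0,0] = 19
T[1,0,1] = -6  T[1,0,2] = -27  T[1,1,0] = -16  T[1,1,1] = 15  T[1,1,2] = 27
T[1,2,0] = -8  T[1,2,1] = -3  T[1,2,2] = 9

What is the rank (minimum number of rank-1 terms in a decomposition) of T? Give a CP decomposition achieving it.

Lower bound: the mode-3 unfolding of T (rows indexed by k, columns by (i,j) = (0,0), (0,1), (0,2), (1,0), (1,1), (1,2)) is [[6, -6, -2, 19, -16, -8], [-3, 3, 1, -6, 15, -3], [-9, 9, 3, -27, 27, 9]].
There the 2×2 minor on rows k ∈ {0, 1}, columns (i,j) ∈ {(0,0), (1,0)} is det [[6, 19], [-3, -6]] = 21 ≠ 0, so this unfolding has rank ≥ 2; CP rank is at least every unfolding rank, so rank(T) ≥ 2. (This is only a lower bound: in general the CP rank may exceed every unfolding rank, so we still need to exhibit 2 rank-1 terms summing to T.)
Upper bound — finding two terms. Write S_k = T[:,:,k] for the frontal slices: S₀ = [[6, -6, -2], [19, -16, -8]], S₁ = [[-3, 3, 1], [-6, 15, -3]], S₂ = [[-9, 9, 3], [-27, 27, 9]].
If T = a₁ ∘ b₁ ∘ c₁ + a₂ ∘ b₂ ∘ c₂ then each S_k = c₁[k]·a₁b₁ᵀ + c₂[k]·a₂b₂ᵀ. S₀ and S₁ are linearly independent, so a₁b₁ᵀ and a₂b₂ᵀ must span the same plane of matrices: they are the rank-1 matrices of the form x·S₀ + y·S₁.
The 2×2 minor of x·S₀ + y·S₁ on rows {0,1}, columns {0,1} is 18·x² + 45·xy − 27·y² = 9·(x + 3·y)(2·x − y), vanishing at (x:y) = (3:-1) and (1:2).
M₁ = 3·S₀ − S₁ = [[21, -21, -7], [63, -63, -21]] = 7·[1, 3][3, -3, -1]ᵀ and M₂ = S₀ + 2·S₁ = [[0, 0, 0], [7, 14, -14]] = 7·[0, 1][1, 2, -2]ᵀ, so take a₁ = [1, 3], b₁ = [3, -3, -1], a₂ = [0, 1], b₂ = [1, 2, -2].
Each slice is an integer combination of E₁ = a₁b₁ᵀ and E₂ = a₂b₂ᵀ: S₀ = 2·E₁ + E₂, S₁ = −E₁ + 3·E₂, S₂ = −3·E₁; reading off coefficients, c₁ = [2, -1, -3] and c₂ = [1, 3, 0].
Hence T = [1, 3] ∘ [3, -3, -1] ∘ [2, -1, -3] + [0, 1] ∘ [1, 2, -2] ∘ [1, 3, 0], so rank(T) ≤ 2.
These bounds meet, so rank(T) = 2.
Check entry T[0,1,1] = 3: (1)·(-3)·(-1) + (0)·(2)·(3) = 3.

rank(T) = 2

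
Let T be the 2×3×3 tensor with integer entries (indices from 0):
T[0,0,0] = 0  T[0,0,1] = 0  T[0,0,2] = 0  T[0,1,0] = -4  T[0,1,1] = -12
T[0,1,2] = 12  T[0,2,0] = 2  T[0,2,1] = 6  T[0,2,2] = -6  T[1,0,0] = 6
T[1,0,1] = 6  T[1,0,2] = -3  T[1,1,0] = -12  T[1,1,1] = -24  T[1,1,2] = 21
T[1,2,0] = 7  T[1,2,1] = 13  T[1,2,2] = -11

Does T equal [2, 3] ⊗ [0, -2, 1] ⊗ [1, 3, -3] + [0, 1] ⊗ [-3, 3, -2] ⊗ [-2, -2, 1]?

Yes

Reconstruct entrywise from the claimed factors. For example, T[1,1,2] = 21 and Σₗ aₗ[1]bₗ[1]cₗ[2] = (3)·(-2)·(-3) + (1)·(3)·(1) = 21; checking all 18 entries, every one matches. The claim holds.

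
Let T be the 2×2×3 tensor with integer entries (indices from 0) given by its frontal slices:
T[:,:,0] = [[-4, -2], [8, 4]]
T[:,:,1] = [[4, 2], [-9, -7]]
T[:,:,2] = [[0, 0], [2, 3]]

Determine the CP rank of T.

Lower bound: the mode-3 unfolding of T (rows indexed by k, columns by (i,j) = (0,0), (0,1), (1,0), (1,1)) is [[-4, -2, 8, 4], [4, 2, -9, -7], [0, 0, 2, 3]].
There the 3×3 minor on rows k ∈ {0, 1, 2}, columns (i,j) ∈ {(0,0), (1,0), (1,1)} is det [[-4, 8, 4], [4, -9, -7], [0, 2, 3]] = -12 ≠ 0, so this unfolding has rank ≥ 3; CP rank is at least every unfolding rank, so rank(T) ≥ 3. (Unfolding ranks only ever bound the CP rank from below — rank(T) can be strictly larger than all of them — so the matching upper bound has to come from an explicit 3-term decomposition.)
Upper bound: T is a sum of 3 rank-1 terms, T = (0, 1) ⊗ (0, 1) ⊗ (0, -2, 1) + (0, 1) ⊗ (1, 1) ⊗ (0, -1, 2) + (1, -2) ⊗ (2, 1) ⊗ (-2, 2, 0) (one valid choice — decompositions are not unique — normalised so each a, b is primitive with positive first nonzero entry; check it by expanding all entries), so rank(T) ≤ 3.
These bounds meet, so rank(T) = 3.

3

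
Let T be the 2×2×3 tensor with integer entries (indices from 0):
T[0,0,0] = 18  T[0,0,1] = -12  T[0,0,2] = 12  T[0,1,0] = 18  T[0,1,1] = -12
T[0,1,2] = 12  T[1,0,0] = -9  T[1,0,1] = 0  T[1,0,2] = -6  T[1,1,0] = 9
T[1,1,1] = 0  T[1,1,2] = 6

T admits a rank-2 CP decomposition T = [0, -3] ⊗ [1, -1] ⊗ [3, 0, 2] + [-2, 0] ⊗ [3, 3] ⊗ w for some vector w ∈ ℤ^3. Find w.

w = [-3, 2, -2]

Subtract the known terms from T to get the rank-1 residual R = [-2, 0] ⊗ [3, 3] ⊗ w, so R[i,j,k] = a[i]·b[j]·w[k]. Pick indices with nonzero a[0]·b[0] = (-2)·(3) = -6. Only the fibre through (0,0,·) is needed: R[0,0,:] = T[0,0,:] − Σₗ aₗ[0]bₗ[0]cₗ = [18, -12, 12] − (0)·(1)·[3, 0, 2] = [18, -12, 12]. Then w[k] = R[0,0,k] / -6 for each k, giving w = [18, -12, 12] / -6 = [-3, 2, -2].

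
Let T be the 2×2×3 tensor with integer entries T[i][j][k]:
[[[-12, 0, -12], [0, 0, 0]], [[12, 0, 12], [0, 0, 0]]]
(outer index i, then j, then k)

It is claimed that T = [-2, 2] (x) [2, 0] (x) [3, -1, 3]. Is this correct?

No

Reconstruct entry (0,0,1) from the claimed factors: Σₗ aₗ[0]bₗ[0]cₗ[1] = (-2)·(2)·(-1) = 4, but T[0,0,1] = 0. The claim is false.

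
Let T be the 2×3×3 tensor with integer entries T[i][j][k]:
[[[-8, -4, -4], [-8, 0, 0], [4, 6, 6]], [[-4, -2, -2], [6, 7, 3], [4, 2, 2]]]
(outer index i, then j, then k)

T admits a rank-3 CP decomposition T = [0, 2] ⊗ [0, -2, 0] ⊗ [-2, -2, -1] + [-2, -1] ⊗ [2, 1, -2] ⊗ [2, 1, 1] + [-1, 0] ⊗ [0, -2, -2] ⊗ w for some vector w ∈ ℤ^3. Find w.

Subtract the known terms from T to get the rank-1 residual R = [-1, 0] ⊗ [0, -2, -2] ⊗ w, so R[i,j,k] = a[i]·b[j]·w[k]. Pick indices with nonzero a[0]·b[1] = (-1)·(-2) = 2. Only the fibre through (0,1,·) is needed: R[0,1,:] = T[0,1,:] − Σₗ aₗ[0]bₗ[1]cₗ = [-8, 0, 0] − (0)·(-2)·[-2, -2, -1] − (-2)·(1)·[2, 1, 1] = [-4, 2, 2]. Then w[k] = R[0,1,k] / 2 for each k, giving w = [-4, 2, 2] / 2 = [-2, 1, 1].

w = [-2, 1, 1]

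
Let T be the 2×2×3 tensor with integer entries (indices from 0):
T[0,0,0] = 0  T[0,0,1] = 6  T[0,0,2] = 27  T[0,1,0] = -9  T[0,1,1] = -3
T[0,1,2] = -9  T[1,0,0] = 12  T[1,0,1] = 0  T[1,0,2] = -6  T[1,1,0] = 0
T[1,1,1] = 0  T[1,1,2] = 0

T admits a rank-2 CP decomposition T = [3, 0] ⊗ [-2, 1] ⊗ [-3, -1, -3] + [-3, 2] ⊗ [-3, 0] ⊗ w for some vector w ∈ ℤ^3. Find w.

Subtract the known terms from T to get the rank-1 residual R = [-3, 2] ⊗ [-3, 0] ⊗ w, so R[i,j,k] = a[i]·b[j]·w[k]. Pick indices with nonzero a[0]·b[0] = (-3)·(-3) = 9. Only the fibre through (0,0,·) is needed: R[0,0,:] = T[0,0,:] − Σₗ aₗ[0]bₗ[0]cₗ = [0, 6, 27] − (3)·(-2)·[-3, -1, -3] = [-18, 0, 9]. Then w[k] = R[0,0,k] / 9 for each k, giving w = [-18, 0, 9] / 9 = [-2, 0, 1].

w = [-2, 0, 1]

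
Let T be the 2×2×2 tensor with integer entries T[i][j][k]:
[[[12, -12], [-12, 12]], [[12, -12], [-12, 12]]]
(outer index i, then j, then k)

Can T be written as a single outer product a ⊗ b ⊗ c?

If T = a ⊗ b ⊗ c then every fibre of T is a multiple of the corresponding factor, so read the factors off the fibres through the nonzero entry T[0,0,0] = 12.
The mode-1 fibre T[:,0,0] = [12, 12] gives a = [1, 1] (primitive direction); the mode-2 fibre T[0,:,0] = [12, -12] gives b = [1, -1]; then c[k] = T[0,0,k] / (a[0]·b[0]) = [12, -12] / 1 = [12, -12].
Expanding [1, 1] ⊗ [1, -1] ⊗ [12, -12] reproduces all 8 entries of T, so T = [1, 1] ⊗ [1, -1] ⊗ [12, -12] and rank(T) ≤ 1.
Equivalently every frontal slice T[:,:,k] is c[k] times the rank-1 matrix [1, 1] ⊗ [1, -1]. So T has rank 1 (it is nonzero).

Yes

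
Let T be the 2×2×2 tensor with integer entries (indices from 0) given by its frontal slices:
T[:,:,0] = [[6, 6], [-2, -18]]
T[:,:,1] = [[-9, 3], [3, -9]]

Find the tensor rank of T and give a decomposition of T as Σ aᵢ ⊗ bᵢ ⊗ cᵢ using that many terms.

rank(T) = 2

Lower bound: the mode-1 unfolding of T (rows indexed by i, columns by (j,k) = (0,0), (0,1), (1,0), (1,1)) is [[6, -9, 6, 3], [-2, 3, -18, -9]].
There the 2×2 minor on rows i ∈ {0, 1}, columns (j,k) ∈ {(0,0), (1,0)} is det [[6, 6], [-2, -18]] = -96 ≠ 0, so this unfolding has rank ≥ 2; CP rank is at least every unfolding rank, so rank(T) ≥ 2. (This is only a lower bound: in general the CP rank may exceed every unfolding rank, so we still need to exhibit 2 rank-1 terms summing to T.)
Upper bound — finding two terms. Write S_k = T[:,:,k] for the frontal slices: S₀ = [[6, 6], [-2, -18]], S₁ = [[-9, 3], [3, -9]].
If T = a₁ ⊗ b₁ ⊗ c₁ + a₂ ⊗ b₂ ⊗ c₂ then each S_k = c₁[k]·a₁b₁ᵀ + c₂[k]·a₂b₂ᵀ. S₀ and S₁ are linearly independent, so a₁b₁ᵀ and a₂b₂ᵀ must span the same plane of matrices: they are the rank-1 matrices of the form x·S₀ + y·S₁.
det(x·S₀ + y·S₁) is −96·x² + 96·xy + 72·y² = (-24)·(2·x − 3·y)(2·x + y), vanishing at (x:y) = (3:2) and (1:-2).
M₁ = 3·S₀ + 2·S₁ = [[0, 24], [0, -72]] = 24·[1, -3][0, 1]ᵀ and M₂ = S₀ − 2·S₁ = [[24, 0], [-8, 0]] = 8·[3, -1][1, 0]ᵀ, so take a₁ = [1, -3], b₁ = [0, 1], a₂ = [3, -1], b₂ = [1, 0].
Each slice is an integer combination of E₁ = a₁b₁ᵀ and E₂ = a₂b₂ᵀ: S₀ = 6·E₁ + 2·E₂, S₁ = 3·E₁ − 3·E₂; reading off coefficients, c₁ = [6, 3] and c₂ = [2, -3].
Hence T = [1, -3] ⊗ [0, 1] ⊗ [6, 3] + [3, -1] ⊗ [1, 0] ⊗ [2, -3], so rank(T) ≤ 2.
These bounds meet, so rank(T) = 2.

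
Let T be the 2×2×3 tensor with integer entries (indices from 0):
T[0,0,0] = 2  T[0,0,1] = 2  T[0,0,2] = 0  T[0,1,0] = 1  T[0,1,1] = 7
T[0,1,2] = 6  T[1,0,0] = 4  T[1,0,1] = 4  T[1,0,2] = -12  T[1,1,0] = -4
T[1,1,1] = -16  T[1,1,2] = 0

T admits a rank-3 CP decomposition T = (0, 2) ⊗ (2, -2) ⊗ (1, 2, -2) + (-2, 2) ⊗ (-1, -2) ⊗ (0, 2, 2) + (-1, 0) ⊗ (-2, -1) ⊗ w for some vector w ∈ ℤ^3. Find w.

w = (1, -1, -2)

Subtract the known terms from T to get the rank-1 residual R = (-1, 0) ⊗ (-2, -1) ⊗ w, so R[i,j,k] = a[i]·b[j]·w[k]. Pick indices with nonzero a[0]·b[0] = (-1)·(-2) = 2. Only the fibre through (0,0,·) is needed: R[0,0,:] = T[0,0,:] − Σₗ aₗ[0]bₗ[0]cₗ = [2, 2, 0] − (0)·(2)·(1, 2, -2) − (-2)·(-1)·(0, 2, 2) = [2, -2, -4]. Then w[k] = R[0,0,k] / 2 for each k, giving w = [2, -2, -4] / 2 = (1, -1, -2).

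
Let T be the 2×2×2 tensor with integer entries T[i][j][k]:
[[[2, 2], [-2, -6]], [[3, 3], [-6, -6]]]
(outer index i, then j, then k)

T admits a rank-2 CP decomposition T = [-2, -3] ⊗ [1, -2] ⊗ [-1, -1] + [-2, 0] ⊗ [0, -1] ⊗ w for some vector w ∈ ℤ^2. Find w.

w = [1, -1]

Subtract the known terms from T to get the rank-1 residual R = [-2, 0] ⊗ [0, -1] ⊗ w, so R[i,j,k] = a[i]·b[j]·w[k]. Pick indices with nonzero a[0]·b[1] = (-2)·(-1) = 2. Only the fibre through (0,1,·) is needed: R[0,1,:] = T[0,1,:] − Σₗ aₗ[0]bₗ[1]cₗ = [-2, -6] − (-2)·(-2)·[-1, -1] = [2, -2]. Then w[k] = R[0,1,k] / 2 for each k, giving w = [2, -2] / 2 = [1, -1].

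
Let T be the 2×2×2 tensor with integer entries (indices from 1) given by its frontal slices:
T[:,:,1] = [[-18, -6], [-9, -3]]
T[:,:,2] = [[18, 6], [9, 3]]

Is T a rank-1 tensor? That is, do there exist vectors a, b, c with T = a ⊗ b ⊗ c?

Yes

The mode-1 fibre T[:,1,1] = [-18, -9] gives a = [2, 1] (primitive direction); the mode-2 fibre T[1,:,1] = [-18, -6] gives b = [3, 1]; then c[k] = T[1,1,k] / (a[1]·b[1]) = [-18, 18] / 6 = [-3, 3].
Expanding [2, 1] ⊗ [3, 1] ⊗ [-3, 3] reproduces all 8 entries of T, so T = [2, 1] ⊗ [3, 1] ⊗ [-3, 3] and rank(T) ≤ 1.
Equivalently every frontal slice T[:,:,k] is c[k] times the rank-1 matrix [2, 1] ⊗ [3, 1]. So T has rank 1 (it is nonzero).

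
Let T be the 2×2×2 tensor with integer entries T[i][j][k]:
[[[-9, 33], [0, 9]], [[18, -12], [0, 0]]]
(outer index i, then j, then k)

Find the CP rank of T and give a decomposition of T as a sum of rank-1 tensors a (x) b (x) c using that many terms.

rank(T) = 2

Lower bound: the mode-1 unfolding of T (rows indexed by i, columns by (j,k) = (0,0), (0,1), (1,0), (1,1)) is [[-9, 33, 0, 9], [18, -12, 0, 0]].
There the 2×2 minor on rows i ∈ {0, 1}, columns (j,k) ∈ {(0,0), (0,1)} is det [[-9, 33], [18, -12]] = -486 ≠ 0, so this unfolding has rank ≥ 2; CP rank is at least every unfolding rank, so rank(T) ≥ 2. (Flattening ranks never certify an upper bound on CP rank; for that we must actually write T with 2 rank-1 terms.)
Upper bound — finding two terms. Write S_k = T[:,:,k] for the frontal slices: S₀ = [[-9, 0], [18, 0]], S₁ = [[33, 9], [-12, 0]].
If T = a₁ (x) b₁ (x) c₁ + a₂ (x) b₂ (x) c₂ then each S_k = c₁[k]·a₁b₁ᵀ + c₂[k]·a₂b₂ᵀ. S₀ and S₁ are linearly independent, so a₁b₁ᵀ and a₂b₂ᵀ must span the same plane of matrices: they are the rank-1 matrices of the form x·S₀ + y·S₁.
det(x·S₀ + y·S₁) is −162·xy + 108·y² = (-54)·(3·x − 2·y)(y), vanishing at (x:y) = (2:3) and (1:0).
M₁ = 2·S₀ + 3·S₁ = [[81, 27], [0, 0]] = 27·[1, 0][3, 1]ᵀ and M₂ = S₀ = [[-9, 0], [18, 0]] = (-9)·[1, -2][1, 0]ᵀ, so take a₁ = [1, 0], b₁ = [3, 1], a₂ = [1, -2], b₂ = [1, 0].
Each slice is an integer combination of E₁ = a₁b₁ᵀ and E₂ = a₂b₂ᵀ: S₀ = −9·E₂, S₁ = 9·E₁ + 6·E₂; reading off coefficients, c₁ = [0, 9] and c₂ = [-9, 6].
Hence T = [1, 0] (x) [3, 1] (x) [0, 9] + [1, -2] (x) [1, 0] (x) [-9, 6], so rank(T) ≤ 2.
These bounds meet, so rank(T) = 2.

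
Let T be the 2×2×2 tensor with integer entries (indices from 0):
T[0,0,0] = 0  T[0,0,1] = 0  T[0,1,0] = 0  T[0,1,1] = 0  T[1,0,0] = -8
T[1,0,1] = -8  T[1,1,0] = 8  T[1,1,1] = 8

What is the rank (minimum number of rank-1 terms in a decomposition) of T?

Lower bound: T ≠ 0 (e.g. T[1,0,0] = -8), so rank(T) ≥ 1.
Upper bound: if T = a (x) b (x) c then every fibre of T is a multiple of the corresponding factor, so read the factors off the fibres through the nonzero entry T[1,0,0] = -8.
The mode-1 fibre T[:,0,0] = [0, -8] gives a = (0, 1) (primitive direction); the mode-2 fibre T[1,:,0] = [-8, 8] gives b = (1, -1); then c[k] = T[1,0,k] / (a[1]·b[0]) = [-8, -8] / 1 = (-8, -8).
Expanding (0, 1) (x) (1, -1) (x) (-8, -8) reproduces all 8 entries of T, so T = (0, 1) (x) (1, -1) (x) (-8, -8) and rank(T) ≤ 1.
These bounds meet, so rank(T) = 1.
Check entry T[0,1,0] = 0: (0)·(-1)·(-8) = 0.

1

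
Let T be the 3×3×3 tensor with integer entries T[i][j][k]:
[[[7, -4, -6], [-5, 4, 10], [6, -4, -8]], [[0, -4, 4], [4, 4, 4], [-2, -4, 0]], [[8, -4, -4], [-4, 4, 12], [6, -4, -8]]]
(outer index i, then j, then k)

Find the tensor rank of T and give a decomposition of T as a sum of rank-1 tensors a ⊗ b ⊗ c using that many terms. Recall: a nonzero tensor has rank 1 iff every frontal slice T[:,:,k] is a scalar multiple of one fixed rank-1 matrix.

Lower bound: the mode-3 unfolding of T (rows indexed by k, columns by (i,j) = (0,0), (0,1), (0,2), (1,0), (1,1), (1,2), (2,0), (2,1), (2,2)) is [[7, -5, 6, 0, 4, -2, 8, -4, 6], [-4, 4, -4, -4, 4, -4, -4, 4, -4], [-6, 10, -8, 4, 4, 0, -4, 12, -8]].
There the 3×3 minor on rows k ∈ {0, 1, 2}, columns (i,j) ∈ {(0,0), (0,1), (1,0)} is det [[7, -5, 0], [-4, 4, -4], [-6, 10, 4]] = 192 ≠ 0, so this unfolding has rank ≥ 3; CP rank is at least every unfolding rank, so rank(T) ≥ 3. (This is only a lower bound: in general the CP rank may exceed every unfolding rank, so we still need to exhibit 3 rank-1 terms summing to T.)
Upper bound: T is a sum of 3 rank-1 terms, T = [1, -1, 1] ⊗ [1, -1, 1] ⊗ [4, 0, -4] + [1, 1, 1] ⊗ [1, -1, 1] ⊗ [2, -4, -4] + [1, 2, 2] ⊗ [1, 1, 0] ⊗ [1, 0, 2] (one valid choice — decompositions are not unique — normalised so each a, b is primitive with positive first nonzero entry; check it by expanding all entries), so rank(T) ≤ 3.
These bounds meet, so rank(T) = 3.

rank(T) = 3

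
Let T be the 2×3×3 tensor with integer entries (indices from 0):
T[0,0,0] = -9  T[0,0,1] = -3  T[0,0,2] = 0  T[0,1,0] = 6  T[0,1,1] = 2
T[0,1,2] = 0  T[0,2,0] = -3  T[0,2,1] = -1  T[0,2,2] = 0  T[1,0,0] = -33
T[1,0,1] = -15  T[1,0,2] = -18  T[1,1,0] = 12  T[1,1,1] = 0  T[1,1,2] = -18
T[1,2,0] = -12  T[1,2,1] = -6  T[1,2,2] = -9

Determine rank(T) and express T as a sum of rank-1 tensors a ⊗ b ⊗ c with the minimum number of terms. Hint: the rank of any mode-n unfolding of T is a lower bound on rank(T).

rank(T) = 2

Lower bound: the mode-1 unfolding of T (rows indexed by i, columns by (j,k) = (0,0), (0,1), (0,2), (1,0), (1,1), (1,2), (2,0), (2,1), (2,2)) is [[-9, -3, 0, 6, 2, 0, -3, -1, 0], [-33, -15, -18, 12, 0, -18, -12, -6, -9]].
There the 2×2 minor on rows i ∈ {0, 1}, columns (j,k) ∈ {(0,0), (0,1)} is det [[-9, -3], [-33, -15]] = 36 ≠ 0, so this unfolding has rank ≥ 2; CP rank is at least every unfolding rank, so rank(T) ≥ 2. (This is only a lower bound: in general the CP rank may exceed every unfolding rank, so we still need to exhibit 2 rank-1 terms summing to T.)
Upper bound — finding two terms. Write S_k = T[:,:,k] for the frontal slices: S₀ = [[-9, 6, -3], [-33, 12, -12]], S₁ = [[-3, 2, -1], [-15, 0, -6]], S₂ = [[0, 0, 0], [-18, -18, -9]].
If T = a₁ ⊗ b₁ ⊗ c₁ + a₂ ⊗ b₂ ⊗ c₂ then each S_k = c₁[k]·a₁b₁ᵀ + c₂[k]·a₂b₂ᵀ. S₀ and S₁ are linearly independent, so a₁b₁ᵀ and a₂b₂ᵀ must span the same plane of matrices: they are the rank-1 matrices of the form x·S₀ + y·S₁.
The 2×2 minor of x·S₀ + y·S₁ on rows {0,1}, columns {0,1} is 90·x² + 120·xy + 30·y² = 30·(x + y)(3·x + y), vanishing at (x:y) = (1:-1) and (1:-3).
M₁ = S₀ − S₁ = [[-6, 4, -2], [-18, 12, -6]] = (-2)·[1, 3][3, -2, 1]ᵀ and M₂ = S₀ − 3·S₁ = [[0, 0, 0], [12, 12, 6]] = 6·[0, 1][2, 2, 1]ᵀ, so take a₁ = [1, 3], b₁ = [3, -2, 1], a₂ = [0, 1], b₂ = [2, 2, 1].
Each slice is an integer combination of E₁ = a₁b₁ᵀ and E₂ = a₂b₂ᵀ: S₀ = −3·E₁ − 3·E₂, S₁ = −E₁ − 3·E₂, S₂ = −9·E₂; reading off coefficients, c₁ = [-3, -1, 0] and c₂ = [-3, -3, -9].
Hence T = [1, 3] ⊗ [3, -2, 1] ⊗ [-3, -1, 0] + [0, 1] ⊗ [2, 2, 1] ⊗ [-3, -3, -9], so rank(T) ≤ 2.
These bounds meet, so rank(T) = 2.
Check entry T[1,1,0] = 12: (3)·(-2)·(-3) + (1)·(2)·(-3) = 12.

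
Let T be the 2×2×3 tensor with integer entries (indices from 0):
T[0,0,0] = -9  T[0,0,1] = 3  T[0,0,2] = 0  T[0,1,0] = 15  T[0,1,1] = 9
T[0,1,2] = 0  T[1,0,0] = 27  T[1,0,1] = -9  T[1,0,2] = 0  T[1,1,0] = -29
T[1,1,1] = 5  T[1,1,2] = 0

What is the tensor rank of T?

Lower bound: the mode-1 unfolding of T (rows indexed by i, columns by (j,k) = (0,0), (0,1), (0,2), (1,0), (1,1), (1,2)) is [[-9, 3, 0, 15, 9, 0], [27, -9, 0, -29, 5, 0]].
There the 2×2 minor on rows i ∈ {0, 1}, columns (j,k) ∈ {(0,0), (1,0)} is det [[-9, 15], [27, -29]] = -144 ≠ 0, so this unfolding has rank ≥ 2; CP rank is at least every unfolding rank, so rank(T) ≥ 2. (Flattening ranks never certify an upper bound on CP rank; for that we must actually write T with 2 rank-1 terms.)
Upper bound — finding two terms. Write S_k = T[:,:,k] for the frontal slices: S₀ = [[-9, 15], [27, -29]], S₁ = [[3, 9], [-9, 5]], S₂ = [[0, 0], [0, 0]].
If T = a₁ ⊗ b₁ ⊗ c₁ + a₂ ⊗ b₂ ⊗ c₂ then each S_k = c₁[k]·a₁b₁ᵀ + c₂[k]·a₂b₂ᵀ. S₀ and S₁ are linearly independent, so a₁b₁ᵀ and a₂b₂ᵀ must span the same plane of matrices: they are the rank-1 matrices of the form x·S₀ + y·S₁.
det(x·S₀ + y·S₁) is −144·x² − 240·xy + 96·y² = (-48)·(x + 2·y)(3·x − y), vanishing at (x:y) = (2:-1) and (1:3).
M₁ = 2·S₀ − S₁ = [[-21, 21], [63, -63]] = (-21)·[1, -3][1, -1]ᵀ and M₂ = S₀ + 3·S₁ = [[0, 42], [0, -14]] = 14·[3, -1][0, 1]ᵀ, so take a₁ = [1, -3], b₁ = [1, -1], a₂ = [3, -1], b₂ = [0, 1].
Each slice is an integer combination of E₁ = a₁b₁ᵀ and E₂ = a₂b₂ᵀ: S₀ = −9·E₁ + 2·E₂, S₁ = 3·E₁ + 4·E₂, S₂ = 0; reading off coefficients, c₁ = [-9, 3, 0] and c₂ = [2, 4, 0].
Hence T = [1, -3] ⊗ [1, -1] ⊗ [-9, 3, 0] + [3, -1] ⊗ [0, 1] ⊗ [2, 4, 0], so rank(T) ≤ 2.
These bounds meet, so rank(T) = 2.

2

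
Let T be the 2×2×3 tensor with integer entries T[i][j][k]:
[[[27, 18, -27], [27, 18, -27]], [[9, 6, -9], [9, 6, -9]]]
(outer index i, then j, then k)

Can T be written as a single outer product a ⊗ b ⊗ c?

If T = a ⊗ b ⊗ c then every fibre of T is a multiple of the corresponding factor, so read the factors off the fibres through the nonzero entry T[0,0,0] = 27.
The mode-1 fibre T[:,0,0] = [27, 9] gives a = (3, 1) (primitive direction); the mode-2 fibre T[0,:,0] = [27, 27] gives b = (1, 1); then c[k] = T[0,0,k] / (a[0]·b[0]) = [27, 18, -27] / 3 = (9, 6, -9).
Expanding (3, 1) ⊗ (1, 1) ⊗ (9, 6, -9) reproduces all 12 entries of T, so T = (3, 1) ⊗ (1, 1) ⊗ (9, 6, -9) and rank(T) ≤ 1.
Equivalently every frontal slice T[:,:,k] is c[k] times the rank-1 matrix (3, 1) ⊗ (1, 1). So T has rank 1 (it is nonzero).

Yes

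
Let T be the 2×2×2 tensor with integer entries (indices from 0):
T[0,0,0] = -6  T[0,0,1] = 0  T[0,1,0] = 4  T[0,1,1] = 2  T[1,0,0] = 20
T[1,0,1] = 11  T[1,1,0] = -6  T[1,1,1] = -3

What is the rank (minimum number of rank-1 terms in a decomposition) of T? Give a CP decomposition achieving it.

rank(T) = 2

Lower bound: the mode-3 unfolding of T (rows indexed by k, columns by (i,j) = (0,0), (0,1), (1,0), (1,1)) is [[-6, 4, 20, -6], [0, 2, 11, -3]].
There the 2×2 minor on rows k ∈ {0, 1}, columns (i,j) ∈ {(0,0), (0,1)} is det [[-6, 4], [0, 2]] = -12 ≠ 0, so this unfolding has rank ≥ 2; CP rank is at least every unfolding rank, so rank(T) ≥ 2. (This is only a lower bound: in general the CP rank may exceed every unfolding rank, so we still need to exhibit 2 rank-1 terms summing to T.)
Upper bound — finding two terms. Write S_k = T[:,:,k] for the frontal slices: S₀ = [[-6, 4], [20, -6]], S₁ = [[0, 2], [11, -3]].
If T = a₁ (x) b₁ (x) c₁ + a₂ (x) b₂ (x) c₂ then each S_k = c₁[k]·a₁b₁ᵀ + c₂[k]·a₂b₂ᵀ. S₀ and S₁ are linearly independent, so a₁b₁ᵀ and a₂b₂ᵀ must span the same plane of matrices: they are the rank-1 matrices of the form x·S₀ + y·S₁.
det(x·S₀ + y·S₁) is −44·x² − 66·xy − 22·y² = (-22)·(x + y)(2·x + y), vanishing at (x:y) = (1:-1) and (1:-2).
M₁ = S₀ − S₁ = [[-6, 2], [9, -3]] = −[2, -3][3, -1]ᵀ and M₂ = S₀ − 2·S₁ = [[-6, 0], [-2, 0]] = (-2)·[3, 1][1, 0]ᵀ, so take a₁ = [2, -3], b₁ = [3, -1], a₂ = [3, 1], b₂ = [1, 0].
Each slice is an integer combination of E₁ = a₁b₁ᵀ and E₂ = a₂b₂ᵀ: S₀ = −2·E₁ + 2·E₂, S₁ = −E₁ + 2·E₂; reading off coefficients, c₁ = [-2, -1] and c₂ = [2, 2].
Hence T = [2, -3] (x) [3, -1] (x) [-2, -1] + [3, 1] (x) [1, 0] (x) [2, 2], so rank(T) ≤ 2.
These bounds meet, so rank(T) = 2.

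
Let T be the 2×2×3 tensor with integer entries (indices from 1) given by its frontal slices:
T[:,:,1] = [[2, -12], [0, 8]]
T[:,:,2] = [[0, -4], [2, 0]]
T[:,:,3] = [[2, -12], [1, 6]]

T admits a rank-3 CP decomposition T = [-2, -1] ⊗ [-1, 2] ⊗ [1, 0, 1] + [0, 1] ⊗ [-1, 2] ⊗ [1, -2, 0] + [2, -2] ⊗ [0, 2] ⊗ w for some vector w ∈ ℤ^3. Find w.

w = [-2, -1, -2]

Subtract the known terms from T to get the rank-1 residual R = [2, -2] ⊗ [0, 2] ⊗ w, so R[i,j,k] = a[i]·b[j]·w[k]. Pick indices with nonzero a[1]·b[2] = (2)·(2) = 4. Only the fibre through (1,2,·) is needed: R[1,2,:] = T[1,2,:] − Σₗ aₗ[1]bₗ[2]cₗ = [-12, -4, -12] − (-2)·(2)·[1, 0, 1] − (0)·(2)·[1, -2, 0] = [-8, -4, -8]. Then w[k] = R[1,2,k] / 4 for each k, giving w = [-8, -4, -8] / 4 = [-2, -1, -2].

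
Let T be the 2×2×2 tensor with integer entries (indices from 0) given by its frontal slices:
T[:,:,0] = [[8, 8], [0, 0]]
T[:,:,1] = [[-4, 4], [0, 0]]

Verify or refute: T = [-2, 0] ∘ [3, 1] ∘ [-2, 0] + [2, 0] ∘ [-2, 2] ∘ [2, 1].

No

Reconstruct entry (0,0,0) from the claimed factors: Σₗ aₗ[0]bₗ[0]cₗ[0] = (-2)·(3)·(-2) + (2)·(-2)·(2) = 4, but T[0,0,0] = 8. The claim is false.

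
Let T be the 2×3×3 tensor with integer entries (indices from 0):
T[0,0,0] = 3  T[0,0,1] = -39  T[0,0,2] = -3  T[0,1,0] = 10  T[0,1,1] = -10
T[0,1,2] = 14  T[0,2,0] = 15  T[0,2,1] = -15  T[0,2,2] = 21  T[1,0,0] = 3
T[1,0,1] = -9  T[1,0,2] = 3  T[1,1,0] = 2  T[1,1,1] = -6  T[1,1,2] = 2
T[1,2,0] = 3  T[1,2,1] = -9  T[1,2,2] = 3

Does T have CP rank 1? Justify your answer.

No

The mode-2 unfolding of T (rows indexed by j, columns by (i,k) = (0,0), (0,1), (0,2), (1,0), (1,1), (1,2)) is [[3, -39, -3, 3, -9, 3], [10, -10, 14, 2, -6, 2], [15, -15, 21, 3, -9, 3]].
There the 2×2 minor on rows j ∈ {0, 1}, columns (i,k) ∈ {(0,0), (0,1)} is det [[3, -39], [10, -10]] = 360 ≠ 0, so this unfolding has rank ≥ 2; CP rank is at least every unfolding rank, so rank(T) ≥ 2.
In particular rank(T) ≥ 2 > 1, so T is not rank-1.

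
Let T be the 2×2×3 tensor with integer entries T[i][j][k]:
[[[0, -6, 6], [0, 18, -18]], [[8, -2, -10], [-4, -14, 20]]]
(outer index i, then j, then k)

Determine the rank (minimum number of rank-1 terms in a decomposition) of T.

Lower bound: the mode-3 unfolding of T (rows indexed by k, columns by (i,j) = (0,0), (0,1), (1,0), (1,1)) is [[0, 0, 8, -4], [-6, 18, -2, -14], [6, -18, -10, 20]].
There the 2×2 minor on rows k ∈ {0, 1}, columns (i,j) ∈ {(0,0), (1,0)} is det [[0, 8], [-6, -2]] = 48 ≠ 0, so this unfolding has rank ≥ 2; CP rank is at least every unfolding rank, so rank(T) ≥ 2. (Flattening ranks never certify an upper bound on CP rank; for that we must actually write T with 2 rank-1 terms.)
Upper bound — finding two terms. Write S_k = T[:,:,k] for the frontal slices: S₀ = [[0, 0], [8, -4]], S₁ = [[-6, 18], [-2, -14]], S₂ = [[6, -18], [-10, 20]].
If T = a₁ (x) b₁ (x) c₁ + a₂ (x) b₂ (x) c₂ then each S_k = c₁[k]·a₁b₁ᵀ + c₂[k]·a₂b₂ᵀ. S₀ and S₁ are linearly independent, so a₁b₁ᵀ and a₂b₂ᵀ must span the same plane of matrices: they are the rank-1 matrices of the form x·S₀ + y·S₁.
det(x·S₀ + y·S₁) is −120·xy + 120·y² = (-120)·(x − y)(y), vanishing at (x:y) = (1:1) and (1:0).
M₁ = S₀ + S₁ = [[-6, 18], [6, -18]] = (-6)·[1, -1][1, -3]ᵀ and M₂ = S₀ = [[0, 0], [8, -4]] = 4·[0, 1][2, -1]ᵀ, so take a₁ = [1, -1], b₁ = [1, -3], a₂ = [0, 1], b₂ = [2, -1].
Each slice is an integer combination of E₁ = a₁b₁ᵀ and E₂ = a₂b₂ᵀ: S₀ = 4·E₂, S₁ = −6·E₁ − 4·E₂, S₂ = 6·E₁ − 2·E₂; reading off coefficients, c₁ = [0, -6, 6] and c₂ = [4, -4, -2].
Hence T = [1, -1] (x) [1, -3] (x) [0, -6, 6] + [0, 1] (x) [2, -1] (x) [4, -4, -2], so rank(T) ≤ 2.
These bounds meet, so rank(T) = 2.

2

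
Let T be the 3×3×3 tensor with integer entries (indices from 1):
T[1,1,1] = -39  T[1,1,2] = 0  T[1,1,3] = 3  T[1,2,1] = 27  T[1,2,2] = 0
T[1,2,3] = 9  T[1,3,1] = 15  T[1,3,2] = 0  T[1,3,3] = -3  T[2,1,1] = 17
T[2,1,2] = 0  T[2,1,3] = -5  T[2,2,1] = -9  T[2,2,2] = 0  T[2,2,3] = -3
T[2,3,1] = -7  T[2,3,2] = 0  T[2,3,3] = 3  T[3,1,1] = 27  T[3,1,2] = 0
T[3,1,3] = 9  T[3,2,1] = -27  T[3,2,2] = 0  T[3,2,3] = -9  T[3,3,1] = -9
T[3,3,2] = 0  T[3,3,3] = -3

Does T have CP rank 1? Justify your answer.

No

The mode-1 unfolding of T (rows indexed by i, columns by (j,k) = (1,1), (1,2), (1,3), (2,1), (2,2), (2,3), (3,1), (3,2), (3,3)) is [[-39, 0, 3, 27, 0, 9, 15, 0, -3], [17, 0, -5, -9, 0, -3, -7, 0, 3], [27, 0, 9, -27, 0, -9, -9, 0, -3]].
There the 2×2 minor on rows i ∈ {1, 2}, columns (j,k) ∈ {(1,1), (1,3)} is det [[-39, 3], [17, -5]] = 144 ≠ 0, so this unfolding has rank ≥ 2; CP rank is at least every unfolding rank, so rank(T) ≥ 2.
In particular rank(T) ≥ 2 > 1, so T is not rank-1.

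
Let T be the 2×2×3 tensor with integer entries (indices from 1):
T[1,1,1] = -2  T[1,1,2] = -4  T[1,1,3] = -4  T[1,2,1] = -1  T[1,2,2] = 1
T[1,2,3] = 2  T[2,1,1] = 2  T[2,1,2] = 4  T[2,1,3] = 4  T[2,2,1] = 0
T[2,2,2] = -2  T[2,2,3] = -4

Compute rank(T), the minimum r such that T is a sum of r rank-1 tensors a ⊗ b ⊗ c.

Lower bound: the mode-3 unfolding of T (rows indexed by k, columns by (i,j) = (1,1), (1,2), (2,1), (2,2)) is [[-2, -1, 2, 0], [-4, 1, 4, -2], [-4, 2, 4, -4]].
There the 3×3 minor on rows k ∈ {1, 2, 3}, columns (i,j) ∈ {(1,1), (1,2), (2,2)} is det [[-2, -1, 0], [-4, 1, -2], [-4, 2, -4]] = 8 ≠ 0, so this unfolding has rank ≥ 3; CP rank is at least every unfolding rank, so rank(T) ≥ 3. (This is only a lower bound: in general the CP rank may exceed every unfolding rank, so we still need to exhibit 3 rank-1 terms summing to T.)
Upper bound: T is a sum of 3 rank-1 terms, T = [1, -2] ⊗ [0, 1] ⊗ [1, 1, 2] + [1, -1] ⊗ [1, -1] ⊗ [0, -2, -2] + [1, -1] ⊗ [1, 1] ⊗ [-2, -2, -2] (written with every a and b primitive with positive leading entry and the scale carried by c; CP decompositions are not unique, and this one is verified by expanding entrywise), so rank(T) ≤ 3.
These bounds meet, so rank(T) = 3.

3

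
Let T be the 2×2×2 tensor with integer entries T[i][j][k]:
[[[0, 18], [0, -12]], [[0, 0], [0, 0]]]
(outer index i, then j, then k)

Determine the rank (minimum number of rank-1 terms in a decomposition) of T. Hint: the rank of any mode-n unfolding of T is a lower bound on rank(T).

Lower bound: T ≠ 0 (e.g. T[0,0,1] = 18), so rank(T) ≥ 1.
Upper bound: the mode-1 fibre T[:,0,1] = [18, 0] gives a = [1, 0] (primitive direction); the mode-2 fibre T[0,:,1] = [18, -12] gives b = [3, -2]; then c[k] = T[0,0,k] / (a[0]·b[0]) = [0, 18] / 3 = [0, 6].
Expanding [1, 0] ⊗ [3, -2] ⊗ [0, 6] reproduces all 8 entries of T, so T = [1, 0] ⊗ [3, -2] ⊗ [0, 6] and rank(T) ≤ 1.
These bounds meet, so rank(T) = 1.

1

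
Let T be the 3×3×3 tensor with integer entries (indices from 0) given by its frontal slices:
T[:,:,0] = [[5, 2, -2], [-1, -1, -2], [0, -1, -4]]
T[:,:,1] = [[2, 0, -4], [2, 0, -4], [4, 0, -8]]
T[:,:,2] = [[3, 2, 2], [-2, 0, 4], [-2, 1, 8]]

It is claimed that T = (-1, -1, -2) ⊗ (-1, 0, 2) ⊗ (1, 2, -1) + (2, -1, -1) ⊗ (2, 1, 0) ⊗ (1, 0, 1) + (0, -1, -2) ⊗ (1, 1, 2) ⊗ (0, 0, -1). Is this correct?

Yes

Reconstruct entrywise from the claimed factors. For example, T[0,0,1] = 2 and Σₗ aₗ[0]bₗ[0]cₗ[1] = (-1)·(-1)·(2) + (2)·(2)·(0) + (0)·(1)·(0) = 2; checking all 27 entries, every one matches. The claim holds.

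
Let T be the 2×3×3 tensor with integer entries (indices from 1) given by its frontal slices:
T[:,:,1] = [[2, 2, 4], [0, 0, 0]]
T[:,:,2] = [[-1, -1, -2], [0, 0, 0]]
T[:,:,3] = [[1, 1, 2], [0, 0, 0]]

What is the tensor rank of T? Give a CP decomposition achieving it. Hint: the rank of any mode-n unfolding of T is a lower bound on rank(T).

Lower bound: T ≠ 0 (e.g. T[1,1,1] = 2), so rank(T) ≥ 1.
Upper bound: the mode-1 fibre T[:,1,1] = [2, 0] gives a = [1, 0] (primitive direction); the mode-2 fibre T[1,:,1] = [2, 2, 4] gives b = [1, 1, 2]; then c[k] = T[1,1,k] / (a[1]·b[1]) = [2, -1, 1] / 1 = [2, -1, 1].
Expanding [1, 0] ⊗ [1, 1, 2] ⊗ [2, -1, 1] reproduces all 18 entries of T, so T = [1, 0] ⊗ [1, 1, 2] ⊗ [2, -1, 1] and rank(T) ≤ 1.
These bounds meet, so rank(T) = 1.

rank(T) = 1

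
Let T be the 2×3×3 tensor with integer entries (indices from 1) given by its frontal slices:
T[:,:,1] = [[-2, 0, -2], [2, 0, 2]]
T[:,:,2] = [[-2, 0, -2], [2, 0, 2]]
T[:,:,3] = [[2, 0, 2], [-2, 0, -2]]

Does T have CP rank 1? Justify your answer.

If T = a ⊗ b ⊗ c then every fibre of T is a multiple of the corresponding factor, so read the factors off the fibres through the nonzero entry T[1,1,1] = -2.
The mode-1 fibre T[:,1,1] = [-2, 2] gives a = [1, -1] (primitive direction); the mode-2 fibre T[1,:,1] = [-2, 0, -2] gives b = [1, 0, 1]; then c[k] = T[1,1,k] / (a[1]·b[1]) = [-2, -2, 2] / 1 = [-2, -2, 2].
Expanding [1, -1] ⊗ [1, 0, 1] ⊗ [-2, -2, 2] reproduces all 18 entries of T, so T = [1, -1] ⊗ [1, 0, 1] ⊗ [-2, -2, 2] and rank(T) ≤ 1.
Equivalently every frontal slice T[:,:,k] is c[k] times the rank-1 matrix [1, -1] ⊗ [1, 0, 1]. So T has rank 1 (it is nonzero).

Yes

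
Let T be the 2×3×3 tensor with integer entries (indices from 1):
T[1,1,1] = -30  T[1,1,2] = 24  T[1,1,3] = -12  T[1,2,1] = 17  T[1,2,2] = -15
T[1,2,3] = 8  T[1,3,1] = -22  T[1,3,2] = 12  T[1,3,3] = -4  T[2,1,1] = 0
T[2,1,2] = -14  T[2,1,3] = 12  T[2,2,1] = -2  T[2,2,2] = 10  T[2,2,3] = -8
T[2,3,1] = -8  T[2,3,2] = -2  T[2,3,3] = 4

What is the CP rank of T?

Lower bound: in the mode-2 unfolding of T (rows indexed by j, columns by (i,k)) the 2×2 minor on rows j ∈ {1, 2}, columns (i,k) ∈ {(1,1), (1,2)} is det [[-30, 24], [17, -15]] = 42 ≠ 0, so that unfolding has rank ≥ 2 and hence rank(T) ≥ 2 (CP rank is at least every unfolding rank, though it can be larger).
Upper bound: with S_k = T[:,:,k], the two rank-1 terms a₁b₁ᵀ, a₂b₂ᵀ are the rank-1 members of the pencil x·S₁ + y·S₂.
The 2×2 minor of x·S₁ + y·S₂ on rows {1,2}, columns {1,2} is 60·x² − 110·xy + 30·y² = 10·(2·x − 3·y)(3·x − y), vanishing at (x:y) = (3:2) and (1:3).
M₁ = 3·S₁ + 2·S₂ = [[-42, 21, -42], [-28, 14, -28]] = (-7)·(3, 2)(2, -1, 2)ᵀ and M₂ = S₁ + 3·S₂ = [[42, -28, 14], [-42, 28, -14]] = 14·(1, -1)(3, -2, 1)ᵀ, so take a₁ = (3, 2), b₁ = (2, -1, 2), a₂ = (1, -1), b₂ = (3, -2, 1).
Each slice is an integer combination of E₁ = a₁b₁ᵀ and E₂ = a₂b₂ᵀ: S₁ = −3·E₁ − 4·E₂, S₂ = E₁ + 6·E₂, S₃ = −4·E₂; reading off coefficients, c₁ = (-3, 1, 0) and c₂ = (-4, 6, -4).
Hence T = (3, 2) ∘ (2, -1, 2) ∘ (-3, 1, 0) + (1, -1) ∘ (3, -2, 1) ∘ (-4, 6, -4), so rank(T) ≤ 2.
These bounds meet, so rank(T) = 2.

2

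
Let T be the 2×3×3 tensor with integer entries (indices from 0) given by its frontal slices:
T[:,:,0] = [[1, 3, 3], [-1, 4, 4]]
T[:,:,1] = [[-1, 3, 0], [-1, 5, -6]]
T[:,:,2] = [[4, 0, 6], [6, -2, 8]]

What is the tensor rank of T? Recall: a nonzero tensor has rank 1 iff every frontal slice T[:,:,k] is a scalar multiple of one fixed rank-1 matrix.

3

Lower bound: the mode-2 unfolding of T (rows indexed by j, columns by (i,k) = (0,0), (0,1), (0,2), (1,0), (1,1), (1,2)) is [[1, -1, 4, -1, -1, 6], [3, 3, 0, 4, 5, -2], [3, 0, 6, 4, -6, 8]].
There the 3×3 minor on rows j ∈ {0, 1, 2}, columns (i,k) ∈ {(0,0), (0,1), (1,0)} is det [[1, -1, -1], [3, 3, 4], [3, 0, 4]] = 21 ≠ 0, so this unfolding has rank ≥ 3; CP rank is at least every unfolding rank, so rank(T) ≥ 3. (Flattening ranks never certify an upper bound on CP rank; for that we must actually write T with 3 rank-1 terms.)
Upper bound: T is a sum of 3 rank-1 terms, T = (0, 1) (x) (1, 0, -2) (x) (-1, 2, 0) + (1, 1) (x) (1, 1, 2) (x) (2, 1, 2) + (1, 2) (x) (1, -1, 1) (x) (-1, -2, 2) (written with every a and b primitive with positive leading entry and the scale carried by c; CP decompositions are not unique, and this one is verified by expanding entrywise), so rank(T) ≤ 3.
These bounds meet, so rank(T) = 3.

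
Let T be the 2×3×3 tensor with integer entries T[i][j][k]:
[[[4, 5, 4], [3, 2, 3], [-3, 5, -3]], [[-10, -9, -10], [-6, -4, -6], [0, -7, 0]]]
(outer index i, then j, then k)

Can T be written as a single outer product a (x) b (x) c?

The mode-2 unfolding of T (rows indexed by j, columns by (i,k) = (0,0), (0,1), (0,2), (1,0), (1,1), (1,2)) is [[4, 5, 4, -10, -9, -10], [3, 2, 3, -6, -4, -6], [-3, 5, -3, 0, -7, 0]].
There the 2×2 minor on rows j ∈ {0, 1}, columns (i,k) ∈ {(0,0), (0,1)} is det [[4, 5], [3, 2]] = -7 ≠ 0, so this unfolding has rank ≥ 2; CP rank is at least every unfolding rank, so rank(T) ≥ 2.
In particular rank(T) ≥ 2 > 1, so T is not rank-1.

No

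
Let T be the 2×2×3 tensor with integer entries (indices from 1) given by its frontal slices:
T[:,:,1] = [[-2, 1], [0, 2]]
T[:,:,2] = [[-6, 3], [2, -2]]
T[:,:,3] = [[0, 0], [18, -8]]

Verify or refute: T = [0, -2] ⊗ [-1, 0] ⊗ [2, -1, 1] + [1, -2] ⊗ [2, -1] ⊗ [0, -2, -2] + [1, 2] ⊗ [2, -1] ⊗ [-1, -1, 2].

Reconstruct entrywise from the claimed factors. For example, T[2,2,2] = -2 and Σₗ aₗ[2]bₗ[2]cₗ[2] = (-2)·(0)·(-1) + (-2)·(-1)·(-2) + (2)·(-1)·(-1) = -2; checking all 12 entries, every one matches. The claim holds.

Yes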